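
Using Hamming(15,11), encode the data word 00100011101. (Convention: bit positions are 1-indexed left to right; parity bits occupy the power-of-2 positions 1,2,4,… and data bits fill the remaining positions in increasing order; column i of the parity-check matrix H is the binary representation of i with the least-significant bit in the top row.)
Codeword c = d · G (mod 2), d = 00100011101:
  c[0] = d·G[:,0] = (00100011101)·(11011010101) mod 2 = 0+0+0+0+0+0+1+0+1+0+1 mod 2 = 1
  c[1] = d·G[:,1] = (00100011101)·(10110110011) mod 2 = 0+0+1+0+0+0+1+0+0+0+1 mod 2 = 1
  c[2] = d·G[:,2] = (00100011101)·(10000000000) mod 2 = 0+0+0+0+0+0+0+0+0+0+0 mod 2 = 0
  c[3] = d·G[:,3] = (00100011101)·(01110001111) mod 2 = 0+0+1+0+0+0+0+1+1+0+1 mod 2 = 0
  c[4] = d·G[:,4] = (00100011101)·(01000000000) mod 2 = 0+0+0+0+0+0+0+0+0+0+0 mod 2 = 0
  c[5] = d·G[:,5] = (00100011101)·(00100000000) mod 2 = 0+0+1+0+0+0+0+0+0+0+0 mod 2 = 1
  c[6] = d·G[:,6] = (00100011101)·(00010000000) mod 2 = 0+0+0+0+0+0+0+0+0+0+0 mod 2 = 0
  c[7] = d·G[:,7] = (00100011101)·(00001111111) mod 2 = 0+0+0+0+0+0+1+1+1+0+1 mod 2 = 0
  c[8] = d·G[:,8] = (00100011101)·(00001000000) mod 2 = 0+0+0+0+0+0+0+0+0+0+0 mod 2 = 0
  c[9] = d·G[:,9] = (00100011101)·(00000100000) mod 2 = 0+0+0+0+0+0+0+0+0+0+0 mod 2 = 0
  c[10] = d·G[:,10] = (00100011101)·(00000010000) mod 2 = 0+0+0+0+0+0+1+0+0+0+0 mod 2 = 1
  c[11] = d·G[:,11] = (00100011101)·(00000001000) mod 2 = 0+0+0+0+0+0+0+1+0+0+0 mod 2 = 1
  c[12] = d·G[:,12] = (00100011101)·(00000000100) mod 2 = 0+0+0+0+0+0+0+0+1+0+0 mod 2 = 1
  c[13] = d·G[:,13] = (00100011101)·(00000000010) mod 2 = 0+0+0+0+0+0+0+0+0+0+0 mod 2 = 0
  c[14] = d·G[:,14] = (00100011101)·(00000000001) mod 2 = 0+0+0+0+0+0+0+0+0+0+1 mod 2 = 1
Codeword = 110001000011101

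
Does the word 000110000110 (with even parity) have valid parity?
Sum of all bits: 0+0+0+1+1+0+0+0+0+1+1+0 = 4; 4 mod 2 = 0. Result is 0 → valid parity.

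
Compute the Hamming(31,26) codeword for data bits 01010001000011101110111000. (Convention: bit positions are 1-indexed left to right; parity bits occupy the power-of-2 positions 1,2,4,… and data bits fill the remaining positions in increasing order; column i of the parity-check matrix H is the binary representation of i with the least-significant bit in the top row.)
Codeword c = d · G (mod 2), d = 01010001000011101110111000:
  c[0] = d·G[:,0] = (01010001000011101110111000)·(11011010101101010101010101) mod 2 = 0+1+0+1+0+0+0+0+0+0+0+0+0+1+0+0+0+1+0+0+0+1+0+0+0+0 mod 2 = 1
  c[1] = d·G[:,1] = (01010001000011101110111000)·(10110110011011001100110011) mod 2 = 0+0+0+1+0+0+0+0+0+0+0+0+1+1+0+0+1+1+0+0+1+1+0+0+0+0 mod 2 = 1
  c[2] = d·G[:,2] = (01010001000011101110111000)·(10000000000000000000000000) mod 2 = 0+0+0+0+0+0+0+0+0+0+0+0+0+0+0+0+0+0+0+0+0+0+0+0+0+0 mod 2 = 0
  c[3] = d·G[:,3] = (01010001000011101110111000)·(01110001111000111100001111) mod 2 = 0+1+0+1+0+0+0+1+0+0+0+0+0+0+1+0+1+1+0+0+0+0+1+0+0+0 mod 2 = 1
  c[4] = d·G[:,4] = (01010001000011101110111000)·(01000000000000000000000000) mod 2 = 0+1+0+0+0+0+0+0+0+0+0+0+0+0+0+0+0+0+0+0+0+0+0+0+0+0 mod 2 = 1
  c[5] = d·G[:,5] = (01010001000011101110111000)·(00100000000000000000000000) mod 2 = 0+0+0+0+0+0+0+0+0+0+0+0+0+0+0+0+0+0+0+0+0+0+0+0+0+0 mod 2 = 0
  c[6] = d·G[:,6] = (01010001000011101110111000)·(00010000000000000000000000) mod 2 = 0+0+0+1+0+0+0+0+0+0+0+0+0+0+0+0+0+0+0+0+0+0+0+0+0+0 mod 2 = 1
  c[7] = d·G[:,7] = (01010001000011101110111000)·(00001111111000000011111111) mod 2 = 0+0+0+0+0+0+0+1+0+0+0+0+0+0+0+0+0+0+1+0+1+1+1+0+0+0 mod 2 = 1
  c[8] = d·G[:,8] = (01010001000011101110111000)·(00001000000000000000000000) mod 2 = 0+0+0+0+0+0+0+0+0+0+0+0+0+0+0+0+0+0+0+0+0+0+0+0+0+0 mod 2 = 0
  c[9] = d·G[:,9] = (01010001000011101110111000)·(00000100000000000000000000) mod 2 = 0+0+0+0+0+0+0+0+0+0+0+0+0+0+0+0+0+0+0+0+0+0+0+0+0+0 mod 2 = 0
  c[10] = d·G[:,10] = (01010001000011101110111000)·(00000010000000000000000000) mod 2 = 0+0+0+0+0+0+0+0+0+0+0+0+0+0+0+0+0+0+0+0+0+0+0+0+0+0 mod 2 = 0
  c[11] = d·G[:,11] = (01010001000011101110111000)·(00000001000000000000000000) mod 2 = 0+0+0+0+0+0+0+1+0+0+0+0+0+0+0+0+0+0+0+0+0+0+0+0+0+0 mod 2 = 1
  c[12] = d·G[:,12] = (01010001000011101110111000)·(00000000100000000000000000) mod 2 = 0+0+0+0+0+0+0+0+0+0+0+0+0+0+0+0+0+0+0+0+0+0+0+0+0+0 mod 2 = 0
  c[13] = d·G[:,13] = (01010001000011101110111000)·(00000000010000000000000000) mod 2 = 0+0+0+0+0+0+0+0+0+0+0+0+0+0+0+0+0+0+0+0+0+0+0+0+0+0 mod 2 = 0
  c[14] = d·G[:,14] = (01010001000011101110111000)·(00000000001000000000000000) mod 2 = 0+0+0+0+0+0+0+0+0+0+0+0+0+0+0+0+0+0+0+0+0+0+0+0+0+0 mod 2 = 0
  c[15] = d·G[:,15] = (01010001000011101110111000)·(00000000000111111111111111) mod 2 = 0+0+0+0+0+0+0+0+0+0+0+0+1+1+1+0+1+1+1+0+1+1+1+0+0+0 mod 2 = 1
  c[16] = d·G[:,16] = (01010001000011101110111000)·(00000000000100000000000000) mod 2 = 0+0+0+0+0+0+0+0+0+0+0+0+0+0+0+0+0+0+0+0+0+0+0+0+0+0 mod 2 = 0
  c[17] = d·G[:,17] = (01010001000011101110111000)·(00000000000010000000000000) mod 2 = 0+0+0+0+0+0+0+0+0+0+0+0+1+0+0+0+0+0+0+0+0+0+0+0+0+0 mod 2 = 1
  c[18] = d·G[:,18] = (01010001000011101110111000)·(00000000000001000000000000) mod 2 = 0+0+0+0+0+0+0+0+0+0+0+0+0+1+0+0+0+0+0+0+0+0+0+0+0+0 mod 2 = 1
  c[19] = d·G[:,19] = (01010001000011101110111000)·(00000000000000100000000000) mod 2 = 0+0+0+0+0+0+0+0+0+0+0+0+0+0+1+0+0+0+0+0+0+0+0+0+0+0 mod 2 = 1
  c[20] = d·G[:,20] = (01010001000011101110111000)·(00000000000000010000000000) mod 2 = 0+0+0+0+0+0+0+0+0+0+0+0+0+0+0+0+0+0+0+0+0+0+0+0+0+0 mod 2 = 0
  c[21] = d·G[:,21] = (01010001000011101110111000)·(00000000000000001000000000) mod 2 = 0+0+0+0+0+0+0+0+0+0+0+0+0+0+0+0+1+0+0+0+0+0+0+0+0+0 mod 2 = 1
  c[22] = d·G[:,22] = (01010001000011101110111000)·(00000000000000000100000000) mod 2 = 0+0+0+0+0+0+0+0+0+0+0+0+0+0+0+0+0+1+0+0+0+0+0+0+0+0 mod 2 = 1
  c[23] = d·G[:,23] = (01010001000011101110111000)·(00000000000000000010000000) mod 2 = 0+0+0+0+0+0+0+0+0+0+0+0+0+0+0+0+0+0+1+0+0+0+0+0+0+0 mod 2 = 1
  c[24] = d·G[:,24] = (01010001000011101110111000)·(00000000000000000001000000) mod 2 = 0+0+0+0+0+0+0+0+0+0+0+0+0+0+0+0+0+0+0+0+0+0+0+0+0+0 mod 2 = 0
  c[25] = d·G[:,25] = (01010001000011101110111000)·(00000000000000000000100000) mod 2 = 0+0+0+0+0+0+0+0+0+0+0+0+0+0+0+0+0+0+0+0+1+0+0+0+0+0 mod 2 = 1
  c[26] = d·G[:,26] = (01010001000011101110111000)·(00000000000000000000010000) mod 2 = 0+0+0+0+0+0+0+0+0+0+0+0+0+0+0+0+0+0+0+0+0+1+0+0+0+0 mod 2 = 1
  c[27] = d·G[:,27] = (01010001000011101110111000)·(00000000000000000000001000) mod 2 = 0+0+0+0+0+0+0+0+0+0+0+0+0+0+0+0+0+0+0+0+0+0+1+0+0+0 mod 2 = 1
  c[28] = d·G[:,28] = (01010001000011101110111000)·(00000000000000000000000100) mod 2 = 0+0+0+0+0+0+0+0+0+0+0+0+0+0+0+0+0+0+0+0+0+0+0+0+0+0 mod 2 = 0
  c[29] = d·G[:,29] = (01010001000011101110111000)·(00000000000000000000000010) mod 2 = 0+0+0+0+0+0+0+0+0+0+0+0+0+0+0+0+0+0+0+0+0+0+0+0+0+0 mod 2 = 0
  c[30] = d·G[:,30] = (01010001000011101110111000)·(00000000000000000000000001) mod 2 = 0+0+0+0+0+0+0+0+0+0+0+0+0+0+0+0+0+0+0+0+0+0+0+0+0+0 mod 2 = 0
Codeword = 1101101100010001011101110111000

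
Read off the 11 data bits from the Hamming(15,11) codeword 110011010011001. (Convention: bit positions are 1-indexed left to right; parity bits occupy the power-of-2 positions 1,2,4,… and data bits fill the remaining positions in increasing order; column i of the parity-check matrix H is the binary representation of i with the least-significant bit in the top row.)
Parity bits occupy power-of-2 positions; data bits are at positions {3,5,6,7,9,10,11,12,13,14,15} (1-indexed).
Extract: c[3]=0 c[5]=1 c[6]=1 c[7]=0 c[9]=0 c[10]=0 c[11]=1 c[12]=1 c[13]=0 c[14]=0 c[15]=1
Data = 01100011001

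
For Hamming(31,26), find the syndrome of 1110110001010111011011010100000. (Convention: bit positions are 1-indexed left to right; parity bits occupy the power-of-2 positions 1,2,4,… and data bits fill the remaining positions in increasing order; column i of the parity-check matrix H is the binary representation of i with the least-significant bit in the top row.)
Syndrome s = H · r^T (mod 2), r = 1110110001010111011011010100000:
  s[0] = (1010101010101010101010101010101)·(1110110001010111011011010100000) mod 2 = 1+0+1+0+1+0+0+0+0+0+0+0+0+0+1+0+0+0+1+0+1+0+0+0+0+0+0+0+0+0+0 mod 2 = 0
  s[1] = (0110011001100110011001100110011)·(1110110001010111011011010100000) mod 2 = 0+1+1+0+0+1+0+0+0+1+0+0+0+1+1+0+0+1+1+0+0+1+0+0+0+1+0+0+0+0+0 mod 2 = 0
  s[2] = (0001111000011110000111100001111)·(1110110001010111011011010100000) mod 2 = 0+0+0+0+1+1+0+0+0+0+0+1+0+1+1+0+0+0+0+0+1+1+0+0+0+0+0+0+0+0+0 mod 2 = 1
  s[3] = (0000000111111110000000011111111)·(1110110001010111011011010100000) mod 2 = 0+0+0+0+0+0+0+0+0+1+0+1+0+1+1+0+0+0+0+0+0+0+0+1+0+1+0+0+0+0+0 mod 2 = 0
  s[4] = (0000000000000001111111111111111)·(1110110001010111011011010100000) mod 2 = 0+0+0+0+0+0+0+0+0+0+0+0+0+0+0+1+0+1+1+0+1+1+0+1+0+1+0+0+0+0+0 mod 2 = 1
Syndrome = 00101
Non-zero syndrome: error at position 20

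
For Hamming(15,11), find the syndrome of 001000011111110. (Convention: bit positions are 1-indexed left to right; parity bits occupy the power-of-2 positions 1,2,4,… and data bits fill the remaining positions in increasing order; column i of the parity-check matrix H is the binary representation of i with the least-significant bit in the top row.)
Syndrome s = H · r^T (mod 2), r = 001000011111110:
  s[0] = (101010101010101)·(001000011111110) mod 2 = 0+0+1+0+0+0+0+0+1+0+1+0+1+0+0 mod 2 = 0
  s[1] = (011001100110011)·(001000011111110) mod 2 = 0+0+1+0+0+0+0+0+0+1+1+0+0+1+0 mod 2 = 0
  s[2] = (000111100001111)·(001000011111110) mod 2 = 0+0+0+0+0+0+0+0+0+0+0+1+1+1+0 mod 2 = 1
  s[3] = (000000011111111)·(001000011111110) mod 2 = 0+0+0+0+0+0+0+1+1+1+1+1+1+1+0 mod 2 = 1
Syndrome = 0011
Non-zero syndrome: error at position 12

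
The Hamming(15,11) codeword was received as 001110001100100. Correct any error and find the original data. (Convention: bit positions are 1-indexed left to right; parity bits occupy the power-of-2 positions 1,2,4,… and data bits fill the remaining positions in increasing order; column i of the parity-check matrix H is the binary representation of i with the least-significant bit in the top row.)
Syndrome s = H · r^T (mod 2), r = 001110001100100:
  s[0] = (101010101010101)·(001110001100100) mod 2 = 0+0+1+0+1+0+0+0+1+0+0+0+1+0+0 mod 2 = 0
  s[1] = (011001100110011)·(001110001100100) mod 2 = 0+0+1+0+0+0+0+0+0+1+0+0+0+0+0 mod 2 = 0
  s[2] = (000111100001111)·(001110001100100) mod 2 = 0+0+0+1+1+0+0+0+0+0+0+0+1+0+0 mod 2 = 1
  s[3] = (000000011111111)·(001110001100100) mod 2 = 0+0+0+0+0+0+0+0+1+1+0+0+1+0+0 mod 2 = 1
Syndrome = 0011
Column 12 of H equals this syndrome → error at bit 12 (1-indexed).
Flip bit 12: 001110001100100 → 001110001101100
Extract data bits at positions {3,5,6,7,9,10,11,12,13,14,15}: 11001101100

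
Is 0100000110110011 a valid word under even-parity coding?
Sum of all bits: 0+1+0+0+0+0+0+1+1+0+1+1+0+0+1+1 = 7; 7 mod 2 = 1. Result is 1 → parity error detected.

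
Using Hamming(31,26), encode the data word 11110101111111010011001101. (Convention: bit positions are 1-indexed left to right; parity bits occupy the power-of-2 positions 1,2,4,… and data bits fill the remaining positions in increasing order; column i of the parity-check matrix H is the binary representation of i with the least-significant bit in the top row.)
Codeword c = d · G (mod 2), d = 11110101111111010011001101:
  c[0] = d·G[:,0] = (11110101111111010011001101)·(11011010101101010101010101) mod 2 = 1+1+0+1+0+0+0+0+1+0+1+1+0+1+0+1+0+0+0+1+0+0+0+1+0+1 mod 2 = 1
  c[1] = d·G[:,1] = (11110101111111010011001101)·(10110110011011001100110011) mod 2 = 1+0+1+1+0+1+0+0+0+1+1+0+1+1+0+0+0+0+0+0+0+0+0+0+0+1 mod 2 = 1
  c[2] = d·G[:,2] = (11110101111111010011001101)·(10000000000000000000000000) mod 2 = 1+0+0+0+0+0+0+0+0+0+0+0+0+0+0+0+0+0+0+0+0+0+0+0+0+0 mod 2 = 1
  c[3] = d·G[:,3] = (11110101111111010011001101)·(01110001111000111100001111) mod 2 = 0+1+1+1+0+0+0+1+1+1+1+0+0+0+0+1+0+0+0+0+0+0+1+1+0+1 mod 2 = 1
  c[4] = d·G[:,4] = (11110101111111010011001101)·(01000000000000000000000000) mod 2 = 0+1+0+0+0+0+0+0+0+0+0+0+0+0+0+0+0+0+0+0+0+0+0+0+0+0 mod 2 = 1
  c[5] = d·G[:,5] = (11110101111111010011001101)·(00100000000000000000000000) mod 2 = 0+0+1+0+0+0+0+0+0+0+0+0+0+0+0+0+0+0+0+0+0+0+0+0+0+0 mod 2 = 1
  c[6] = d·G[:,6] = (11110101111111010011001101)·(00010000000000000000000000) mod 2 = 0+0+0+1+0+0+0+0+0+0+0+0+0+0+0+0+0+0+0+0+0+0+0+0+0+0 mod 2 = 1
  c[7] = d·G[:,7] = (11110101111111010011001101)·(00001111111000000011111111) mod 2 = 0+0+0+0+0+1+0+1+1+1+1+0+0+0+0+0+0+0+1+1+0+0+1+1+0+1 mod 2 = 0
  c[8] = d·G[:,8] = (11110101111111010011001101)·(00001000000000000000000000) mod 2 = 0+0+0+0+0+0+0+0+0+0+0+0+0+0+0+0+0+0+0+0+0+0+0+0+0+0 mod 2 = 0
  c[9] = d·G[:,9] = (11110101111111010011001101)·(00000100000000000000000000) mod 2 = 0+0+0+0+0+1+0+0+0+0+0+0+0+0+0+0+0+0+0+0+0+0+0+0+0+0 mod 2 = 1
  c[10] = d·G[:,10] = (11110101111111010011001101)·(00000010000000000000000000) mod 2 = 0+0+0+0+0+0+0+0+0+0+0+0+0+0+0+0+0+0+0+0+0+0+0+0+0+0 mod 2 = 0
  c[11] = d·G[:,11] = (11110101111111010011001101)·(00000001000000000000000000) mod 2 = 0+0+0+0+0+0+0+1+0+0+0+0+0+0+0+0+0+0+0+0+0+0+0+0+0+0 mod 2 = 1
  c[12] = d·G[:,12] = (11110101111111010011001101)·(00000000100000000000000000) mod 2 = 0+0+0+0+0+0+0+0+1+0+0+0+0+0+0+0+0+0+0+0+0+0+0+0+0+0 mod 2 = 1
  c[13] = d·G[:,13] = (11110101111111010011001101)·(00000000010000000000000000) mod 2 = 0+0+0+0+0+0+0+0+0+1+0+0+0+0+0+0+0+0+0+0+0+0+0+0+0+0 mod 2 = 1
  c[14] = d·G[:,14] = (11110101111111010011001101)·(00000000001000000000000000) mod 2 = 0+0+0+0+0+0+0+0+0+0+1+0+0+0+0+0+0+0+0+0+0+0+0+0+0+0 mod 2 = 1
  c[15] = d·G[:,15] = (11110101111111010011001101)·(00000000000111111111111111) mod 2 = 0+0+0+0+0+0+0+0+0+0+0+1+1+1+0+1+0+0+1+1+0+0+1+1+0+1 mod 2 = 1
  c[16] = d·G[:,16] = (11110101111111010011001101)·(00000000000100000000000000) mod 2 = 0+0+0+0+0+0+0+0+0+0+0+1+0+0+0+0+0+0+0+0+0+0+0+0+0+0 mod 2 = 1
  c[17] = d·G[:,17] = (11110101111111010011001101)·(00000000000010000000000000) mod 2 = 0+0+0+0+0+0+0+0+0+0+0+0+1+0+0+0+0+0+0+0+0+0+0+0+0+0 mod 2 = 1
  c[18] = d·G[:,18] = (11110101111111010011001101)·(00000000000001000000000000) mod 2 = 0+0+0+0+0+0+0+0+0+0+0+0+0+1+0+0+0+0+0+0+0+0+0+0+0+0 mod 2 = 1
  c[19] = d·G[:,19] = (11110101111111010011001101)·(00000000000000100000000000) mod 2 = 0+0+0+0+0+0+0+0+0+0+0+0+0+0+0+0+0+0+0+0+0+0+0+0+0+0 mod 2 = 0
  c[20] = d·G[:,20] = (11110101111111010011001101)·(00000000000000010000000000) mod 2 = 0+0+0+0+0+0+0+0+0+0+0+0+0+0+0+1+0+0+0+0+0+0+0+0+0+0 mod 2 = 1
  c[21] = d·G[:,21] = (11110101111111010011001101)·(00000000000000001000000000) mod 2 = 0+0+0+0+0+0+0+0+0+0+0+0+0+0+0+0+0+0+0+0+0+0+0+0+0+0 mod 2 = 0
  c[22] = d·G[:,22] = (11110101111111010011001101)·(00000000000000000100000000) mod 2 = 0+0+0+0+0+0+0+0+0+0+0+0+0+0+0+0+0+0+0+0+0+0+0+0+0+0 mod 2 = 0
  c[23] = d·G[:,23] = (11110101111111010011001101)·(00000000000000000010000000) mod 2 = 0+0+0+0+0+0+0+0+0+0+0+0+0+0+0+0+0+0+1+0+0+0+0+0+0+0 mod 2 = 1
  c[24] = d·G[:,24] = (11110101111111010011001101)·(00000000000000000001000000) mod 2 = 0+0+0+0+0+0+0+0+0+0+0+0+0+0+0+0+0+0+0+1+0+0+0+0+0+0 mod 2 = 1
  c[25] = d·G[:,25] = (11110101111111010011001101)·(00000000000000000000100000) mod 2 = 0+0+0+0+0+0+0+0+0+0+0+0+0+0+0+0+0+0+0+0+0+0+0+0+0+0 mod 2 = 0
  c[26] = d·G[:,26] = (11110101111111010011001101)·(00000000000000000000010000) mod 2 = 0+0+0+0+0+0+0+0+0+0+0+0+0+0+0+0+0+0+0+0+0+0+0+0+0+0 mod 2 = 0
  c[27] = d·G[:,27] = (11110101111111010011001101)·(00000000000000000000001000) mod 2 = 0+0+0+0+0+0+0+0+0+0+0+0+0+0+0+0+0+0+0+0+0+0+1+0+0+0 mod 2 = 1
  c[28] = d·G[:,28] = (11110101111111010011001101)·(00000000000000000000000100) mod 2 = 0+0+0+0+0+0+0+0+0+0+0+0+0+0+0+0+0+0+0+0+0+0+0+1+0+0 mod 2 = 1
  c[29] = d·G[:,29] = (11110101111111010011001101)·(00000000000000000000000010) mod 2 = 0+0+0+0+0+0+0+0+0+0+0+0+0+0+0+0+0+0+0+0+0+0+0+0+0+0 mod 2 = 0
  c[30] = d·G[:,30] = (11110101111111010011001101)·(00000000000000000000000001) mod 2 = 0+0+0+0+0+0+0+0+0+0+0+0+0+0+0+0+0+0+0+0+0+0+0+0+0+1 mod 2 = 1
Codeword = 1111111001011111111010011001101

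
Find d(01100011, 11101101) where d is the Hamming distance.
XOR = 10001110, count of 1s = 4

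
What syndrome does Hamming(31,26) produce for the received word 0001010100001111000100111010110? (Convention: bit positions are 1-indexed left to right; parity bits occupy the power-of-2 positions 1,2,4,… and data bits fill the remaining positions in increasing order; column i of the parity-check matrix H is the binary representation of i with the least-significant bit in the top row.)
Syndrome s = H · r^T (mod 2), r = 0001010100001111000100111010110:
  s[0] = (1010101010101010101010101010101)·(0001010100001111000100111010110) mod 2 = 0+0+0+0+0+0+0+0+0+0+0+0+1+0+1+0+0+0+0+0+0+0+1+0+1+0+1+0+1+0+0 mod 2 = 0
  s[1] = (0110011001100110011001100110011)·(0001010100001111000100111010110) mod 2 = 0+0+0+0+0+1+0+0+0+0+0+0+0+1+1+0+0+0+0+0+0+0+1+0+0+0+1+0+0+1+0 mod 2 = 0
  s[2] = (0001111000011110000111100001111)·(0001010100001111000100111010110) mod 2 = 0+0+0+1+0+1+0+0+0+0+0+0+1+1+1+0+0+0+0+1+0+0+1+0+0+0+0+0+1+1+0 mod 2 = 1
  s[3] = (0000000111111110000000011111111)·(0001010100001111000100111010110) mod 2 = 0+0+0+0+0+0+0+1+0+0+0+0+1+1+1+0+0+0+0+0+0+0+0+1+1+0+1+0+1+1+0 mod 2 = 1
  s[4] = (0000000000000001111111111111111)·(0001010100001111000100111010110) mod 2 = 0+0+0+0+0+0+0+0+0+0+0+0+0+0+0+1+0+0+0+1+0+0+1+1+1+0+1+0+1+1+0 mod 2 = 0
Syndrome = 00110
Non-zero syndrome: error at position 12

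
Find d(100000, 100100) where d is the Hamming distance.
XOR = 000100, count of 1s = 1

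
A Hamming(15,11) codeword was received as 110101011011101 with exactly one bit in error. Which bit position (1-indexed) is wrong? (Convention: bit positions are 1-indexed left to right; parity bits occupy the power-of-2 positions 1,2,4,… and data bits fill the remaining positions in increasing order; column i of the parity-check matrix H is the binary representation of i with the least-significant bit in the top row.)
Syndrome s = H · r^T (mod 2), r = 110101011011101:
  s[0] = (101010101010101)·(110101011011101) mod 2 = 1+0+0+0+0+0+0+0+1+0+1+0+1+0+1 mod 2 = 1
  s[1] = (011001100110011)·(110101011011101) mod 2 = 0+1+0+0+0+1+0+0+0+0+1+0+0+0+1 mod 2 = 0
  s[2] = (000111100001111)·(110101011011101) mod 2 = 0+0+0+1+0+1+0+0+0+0+0+1+1+0+1 mod 2 = 1
  s[3] = (000000011111111)·(110101011011101) mod 2 = 0+0+0+0+0+0+0+1+1+0+1+1+1+0+1 mod 2 = 0
Syndrome = 1010
Column i of H is the binary representation of i, so the syndrome is the binary index of the flipped bit.
Read s = 1010 with s[0] as LSB: 1·2^0 + 0·2^1 + 1·2^2 + 0·2^3 = 5.
Error is at bit position 5.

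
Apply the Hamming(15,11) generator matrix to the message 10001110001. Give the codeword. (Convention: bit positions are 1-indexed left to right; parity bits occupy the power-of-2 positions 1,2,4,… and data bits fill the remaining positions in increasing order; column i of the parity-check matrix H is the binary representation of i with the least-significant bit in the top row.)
Codeword c = d · G (mod 2), d = 10001110001:
  c[0] = d·G[:,0] = (10001110001)·(11011010101) mod 2 = 1+0+0+0+1+0+1+0+0+0+1 mod 2 = 0
  c[1] = d·G[:,1] = (10001110001)·(10110110011) mod 2 = 1+0+0+0+0+1+1+0+0+0+1 mod 2 = 0
  c[2] = d·G[:,2] = (10001110001)·(10000000000) mod 2 = 1+0+0+0+0+0+0+0+0+0+0 mod 2 = 1
  c[3] = d·G[:,3] = (10001110001)·(01110001111) mod 2 = 0+0+0+0+0+0+0+0+0+0+1 mod 2 = 1
  c[4] = d·G[:,4] = (10001110001)·(01000000000) mod 2 = 0+0+0+0+0+0+0+0+0+0+0 mod 2 = 0
  c[5] = d·G[:,5] = (10001110001)·(00100000000) mod 2 = 0+0+0+0+0+0+0+0+0+0+0 mod 2 = 0
  c[6] = d·G[:,6] = (10001110001)·(00010000000) mod 2 = 0+0+0+0+0+0+0+0+0+0+0 mod 2 = 0
  c[7] = d·G[:,7] = (10001110001)·(00001111111) mod 2 = 0+0+0+0+1+1+1+0+0+0+1 mod 2 = 0
  c[8] = d·G[:,8] = (10001110001)·(00001000000) mod 2 = 0+0+0+0+1+0+0+0+0+0+0 mod 2 = 1
  c[9] = d·G[:,9] = (10001110001)·(00000100000) mod 2 = 0+0+0+0+0+1+0+0+0+0+0 mod 2 = 1
  c[10] = d·G[:,10] = (10001110001)·(00000010000) mod 2 = 0+0+0+0+0+0+1+0+0+0+0 mod 2 = 1
  c[11] = d·G[:,11] = (10001110001)·(00000001000) mod 2 = 0+0+0+0+0+0+0+0+0+0+0 mod 2 = 0
  c[12] = d·G[:,12] = (10001110001)·(00000000100) mod 2 = 0+0+0+0+0+0+0+0+0+0+0 mod 2 = 0
  c[13] = d·G[:,13] = (10001110001)·(00000000010) mod 2 = 0+0+0+0+0+0+0+0+0+0+0 mod 2 = 0
  c[14] = d·G[:,14] = (10001110001)·(00000000001) mod 2 = 0+0+0+0+0+0+0+0+0+0+1 mod 2 = 1
Codeword = 001100001110001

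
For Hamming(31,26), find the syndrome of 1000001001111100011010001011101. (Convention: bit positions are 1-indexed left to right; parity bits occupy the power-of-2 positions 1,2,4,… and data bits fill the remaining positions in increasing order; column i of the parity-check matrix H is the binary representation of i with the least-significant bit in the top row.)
Syndrome s = H · r^T (mod 2), r = 1000001001111100011010001011101:
  s[0] = (1010101010101010101010101010101)·(1000001001111100011010001011101) mod 2 = 1+0+0+0+0+0+1+0+0+0+1+0+1+0+0+0+0+0+1+0+1+0+0+0+1+0+1+0+1+0+1 mod 2 = 0
  s[1] = (0110011001100110011001100110011)·(1000001001111100011010001011101) mod 2 = 0+0+0+0+0+0+1+0+0+1+1+0+0+1+0+0+0+1+1+0+0+0+0+0+0+0+1+0+0+0+1 mod 2 = 0
  s[2] = (0001111000011110000111100001111)·(1000001001111100011010001011101) mod 2 = 0+0+0+0+0+0+1+0+0+0+0+1+1+1+0+0+0+0+0+0+1+0+0+0+0+0+0+1+1+0+1 mod 2 = 0
  s[3] = (0000000111111110000000011111111)·(1000001001111100011010001011101) mod 2 = 0+0+0+0+0+0+0+0+0+1+1+1+1+1+0+0+0+0+0+0+0+0+0+0+1+0+1+1+1+0+1 mod 2 = 0
  s[4] = (0000000000000001111111111111111)·(1000001001111100011010001011101) mod 2 = 0+0+0+0+0+0+0+0+0+0+0+0+0+0+0+0+0+1+1+0+1+0+0+0+1+0+1+1+1+0+1 mod 2 = 0
Syndrome = 00000
s = 0: no error detected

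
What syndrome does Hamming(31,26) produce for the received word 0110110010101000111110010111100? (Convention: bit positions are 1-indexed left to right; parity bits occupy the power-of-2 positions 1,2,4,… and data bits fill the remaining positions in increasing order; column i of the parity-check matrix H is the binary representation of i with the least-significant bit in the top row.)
Syndrome s = H · r^T (mod 2), r = 0110110010101000111110010111100:
  s[0] = (1010101010101010101010101010101)·(0110110010101000111110010111100) mod 2 = 0+0+1+0+1+0+0+0+1+0+1+0+1+0+0+0+1+0+1+0+1+0+0+0+0+0+1+0+1+0+0 mod 2 = 0
  s[1] = (0110011001100110011001100110011)·(0110110010101000111110010111100) mod 2 = 0+1+1+0+0+1+0+0+0+0+1+0+0+0+0+0+0+1+1+0+0+0+0+0+0+1+1+0+0+0+0 mod 2 = 0
  s[2] = (0001111000011110000111100001111)·(0110110010101000111110010111100) mod 2 = 0+0+0+0+1+1+0+0+0+0+0+0+1+0+0+0+0+0+0+1+1+0+0+0+0+0+0+1+1+0+0 mod 2 = 1
  s[3] = (0000000111111110000000011111111)·(0110110010101000111110010111100) mod 2 = 0+0+0+0+0+0+0+0+1+0+1+0+1+0+0+0+0+0+0+0+0+0+0+1+0+1+1+1+1+0+0 mod 2 = 0
  s[4] = (0000000000000001111111111111111)·(0110110010101000111110010111100) mod 2 = 0+0+0+0+0+0+0+0+0+0+0+0+0+0+0+0+1+1+1+1+1+0+0+1+0+1+1+1+1+0+0 mod 2 = 0
Syndrome = 00100
Non-zero syndrome: error at position 4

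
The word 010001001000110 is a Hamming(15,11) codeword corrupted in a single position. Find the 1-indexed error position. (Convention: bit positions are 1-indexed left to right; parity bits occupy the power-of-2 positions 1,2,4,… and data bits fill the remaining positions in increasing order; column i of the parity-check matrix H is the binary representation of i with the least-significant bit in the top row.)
Syndrome s = H · r^T (mod 2), r = 010001001000110:
  s[0] = (101010101010101)·(010001001000110) mod 2 = 0+0+0+0+0+0+0+0+1+0+0+0+1+0+0 mod 2 = 0
  s[1] = (011001100110011)·(010001001000110) mod 2 = 0+1+0+0+0+1+0+0+0+0+0+0+0+1+0 mod 2 = 1
  s[2] = (000111100001111)·(010001001000110) mod 2 = 0+0+0+0+0+1+0+0+0+0+0+0+1+1+0 mod 2 = 1
  s[3] = (000000011111111)·(010001001000110) mod 2 = 0+0+0+0+0+0+0+0+1+0+0+0+1+1+0 mod 2 = 1
Syndrome = 0111
Column i of H is the binary representation of i, so the syndrome is the binary index of the flipped bit.
Read s = 0111 with s[0] as LSB: 0·2^0 + 1·2^1 + 1·2^2 + 1·2^3 = 14.
Error is at bit position 14.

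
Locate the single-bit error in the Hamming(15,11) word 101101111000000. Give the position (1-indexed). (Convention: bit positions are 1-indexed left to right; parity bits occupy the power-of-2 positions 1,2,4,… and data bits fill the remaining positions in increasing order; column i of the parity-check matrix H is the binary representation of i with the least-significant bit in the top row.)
Syndrome s = H · r^T (mod 2), r = 101101111000000:
  s[0] = (101010101010101)·(101101111000000) mod 2 = 1+0+1+0+0+0+1+0+1+0+0+0+0+0+0 mod 2 = 0
  s[1] = (011001100110011)·(101101111000000) mod 2 = 0+0+1+0+0+1+1+0+0+0+0+0+0+0+0 mod 2 = 1
  s[2] = (000111100001111)·(101101111000000) mod 2 = 0+0+0+1+0+1+1+0+0+0+0+0+0+0+0 mod 2 = 1
  s[3] = (000000011111111)·(101101111000000) mod 2 = 0+0+0+0+0+0+0+1+1+0+0+0+0+0+0 mod 2 = 0
Syndrome = 0110
Column i of H is the binary representation of i, so the syndrome is the binary index of the flipped bit.
Read s = 0110 with s[0] as LSB: 0·2^0 + 1·2^1 + 1·2^2 + 0·2^3 = 6.
Error is at bit position 6.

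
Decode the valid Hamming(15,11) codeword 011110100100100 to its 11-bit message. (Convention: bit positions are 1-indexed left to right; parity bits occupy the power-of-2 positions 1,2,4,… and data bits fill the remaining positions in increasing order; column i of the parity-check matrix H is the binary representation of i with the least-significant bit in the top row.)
Parity bits occupy power-of-2 positions; data bits are at positions {3,5,6,7,9,10,11,12,13,14,15} (1-indexed).
Extract: c[3]=1 c[5]=1 c[6]=0 c[7]=1 c[9]=0 c[10]=1 c[11]=0 c[12]=0 c[13]=1 c[14]=0 c[15]=0
Data = 11010100100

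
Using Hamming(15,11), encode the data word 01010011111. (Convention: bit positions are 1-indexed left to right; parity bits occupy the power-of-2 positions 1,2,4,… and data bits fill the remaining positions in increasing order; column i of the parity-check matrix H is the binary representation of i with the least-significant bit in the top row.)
Codeword c = d · G (mod 2), d = 01010011111:
  c[0] = d·G[:,0] = (01010011111)·(11011010101) mod 2 = 0+1+0+1+0+0+1+0+1+0+1 mod 2 = 1
  c[1] = d·G[:,1] = (01010011111)·(10110110011) mod 2 = 0+0+0+1+0+0+1+0+0+1+1 mod 2 = 0
  c[2] = d·G[:,2] = (01010011111)·(10000000000) mod 2 = 0+0+0+0+0+0+0+0+0+0+0 mod 2 = 0
  c[3] = d·G[:,3] = (01010011111)·(01110001111) mod 2 = 0+1+0+1+0+0+0+1+1+1+1 mod 2 = 0
  c[4] = d·G[:,4] = (01010011111)·(01000000000) mod 2 = 0+1+0+0+0+0+0+0+0+0+0 mod 2 = 1
  c[5] = d·G[:,5] = (01010011111)·(00100000000) mod 2 = 0+0+0+0+0+0+0+0+0+0+0 mod 2 = 0
  c[6] = d·G[:,6] = (01010011111)·(00010000000) mod 2 = 0+0+0+1+0+0+0+0+0+0+0 mod 2 = 1
  c[7] = d·G[:,7] = (01010011111)·(00001111111) mod 2 = 0+0+0+0+0+0+1+1+1+1+1 mod 2 = 1
  c[8] = d·G[:,8] = (01010011111)·(00001000000) mod 2 = 0+0+0+0+0+0+0+0+0+0+0 mod 2 = 0
  c[9] = d·G[:,9] = (01010011111)·(00000100000) mod 2 = 0+0+0+0+0+0+0+0+0+0+0 mod 2 = 0
  c[10] = d·G[:,10] = (01010011111)·(00000010000) mod 2 = 0+0+0+0+0+0+1+0+0+0+0 mod 2 = 1
  c[11] = d·G[:,11] = (01010011111)·(00000001000) mod 2 = 0+0+0+0+0+0+0+1+0+0+0 mod 2 = 1
  c[12] = d·G[:,12] = (01010011111)·(00000000100) mod 2 = 0+0+0+0+0+0+0+0+1+0+0 mod 2 = 1
  c[13] = d·G[:,13] = (01010011111)·(00000000010) mod 2 = 0+0+0+0+0+0+0+0+0+1+0 mod 2 = 1
  c[14] = d·G[:,14] = (01010011111)·(00000000001) mod 2 = 0+0+0+0+0+0+0+0+0+0+1 mod 2 = 1
Codeword = 100010110011111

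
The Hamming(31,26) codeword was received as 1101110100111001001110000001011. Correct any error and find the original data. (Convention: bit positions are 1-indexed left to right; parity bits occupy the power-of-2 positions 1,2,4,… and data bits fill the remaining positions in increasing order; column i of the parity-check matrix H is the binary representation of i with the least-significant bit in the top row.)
Syndrome s = H · r^T (mod 2), r = 1101110100111001001110000001011:
  s[0] = (1010101010101010101010101010101)·(1101110100111001001110000001011) mod 2 = 1+0+0+0+1+0+0+0+0+0+1+0+1+0+0+0+0+0+1+0+1+0+0+0+0+0+0+0+0+0+1 mod 2 = 1
  s[1] = (0110011001100110011001100110011)·(1101110100111001001110000001011) mod 2 = 0+1+0+0+0+1+0+0+0+0+1+0+0+0+0+0+0+0+1+0+0+0+0+0+0+0+0+0+0+1+1 mod 2 = 0
  s[2] = (0001111000011110000111100001111)·(1101110100111001001110000001011) mod 2 = 0+0+0+1+1+1+0+0+0+0+0+1+1+0+0+0+0+0+0+1+1+0+0+0+0+0+0+1+0+1+1 mod 2 = 0
  s[3] = (0000000111111110000000011111111)·(1101110100111001001110000001011) mod 2 = 0+0+0+0+0+0+0+1+0+0+1+1+1+0+0+0+0+0+0+0+0+0+0+0+0+0+0+1+0+1+1 mod 2 = 1
  s[4] = (0000000000000001111111111111111)·(1101110100111001001110000001011) mod 2 = 0+0+0+0+0+0+0+0+0+0+0+0+0+0+0+1+0+0+1+1+1+0+0+0+0+0+0+1+0+1+1 mod 2 = 1
Syndrome = 10011
Column 25 of H equals this syndrome → error at bit 25 (1-indexed).
Flip bit 25: 1101110100111001001110000001011 → 1101110100111001001110001001011
Extract data bits at positions {3,5,6,7,9,10,11,12,13,14,15,17,18,19,20,21,22,23,24,25,26,27,28,29,30,31}: 01100011100001110001001011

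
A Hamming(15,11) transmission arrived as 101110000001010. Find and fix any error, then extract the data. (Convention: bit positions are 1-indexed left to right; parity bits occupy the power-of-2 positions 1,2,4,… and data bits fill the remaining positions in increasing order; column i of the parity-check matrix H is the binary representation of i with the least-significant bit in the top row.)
Syndrome s = H · r^T (mod 2), r = 101110000001010:
  s[0] = (101010101010101)·(101110000001010) mod 2 = 1+0+1+0+1+0+0+0+0+0+0+0+0+0+0 mod 2 = 1
  s[1] = (011001100110011)·(101110000001010) mod 2 = 0+0+1+0+0+0+0+0+0+0+0+0+0+1+0 mod 2 = 0
  s[2] = (000111100001111)·(101110000001010) mod 2 = 0+0+0+1+1+0+0+0+0+0+0+1+0+1+0 mod 2 = 0
  s[3] = (000000011111111)·(101110000001010) mod 2 = 0+0+0+0+0+0+0+0+0+0+0+1+0+1+0 mod 2 = 0
Syndrome = 1000
Column 1 of H equals this syndrome → error at bit 1 (1-indexed).
Flip bit 1: 101110000001010 → 001110000001010
Extract data bits at positions {3,5,6,7,9,10,11,12,13,14,15}: 11000001010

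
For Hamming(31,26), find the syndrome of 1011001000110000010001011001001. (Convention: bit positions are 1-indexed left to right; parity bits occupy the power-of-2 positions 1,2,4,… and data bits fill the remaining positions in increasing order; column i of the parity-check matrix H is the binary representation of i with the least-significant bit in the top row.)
Syndrome s = H · r^T (mod 2), r = 1011001000110000010001011001001:
  s[0] = (1010101010101010101010101010101)·(1011001000110000010001011001001) mod 2 = 1+0+1+0+0+0+1+0+0+0+1+0+0+0+0+0+0+0+0+0+0+0+0+0+1+0+0+0+0+0+1 mod 2 = 0
  s[1] = (0110011001100110011001100110011)·(1011001000110000010001011001001) mod 2 = 0+0+1+0+0+0+1+0+0+0+1+0+0+0+0+0+0+1+0+0+0+1+0+0+0+0+0+0+0+0+1 mod 2 = 0
  s[2] = (0001111000011110000111100001111)·(1011001000110000010001011001001) mod 2 = 0+0+0+1+0+0+1+0+0+0+0+1+0+0+0+0+0+0+0+0+0+1+0+0+0+0+0+1+0+0+1 mod 2 = 0
  s[3] = (0000000111111110000000011111111)·(1011001000110000010001011001001) mod 2 = 0+0+0+0+0+0+0+0+0+0+1+1+0+0+0+0+0+0+0+0+0+0+0+1+1+0+0+1+0+0+1 mod 2 = 0
  s[4] = (0000000000000001111111111111111)·(1011001000110000010001011001001) mod 2 = 0+0+0+0+0+0+0+0+0+0+0+0+0+0+0+0+0+1+0+0+0+1+0+1+1+0+0+1+0+0+1 mod 2 = 0
Syndrome = 00000
s = 0: no error detected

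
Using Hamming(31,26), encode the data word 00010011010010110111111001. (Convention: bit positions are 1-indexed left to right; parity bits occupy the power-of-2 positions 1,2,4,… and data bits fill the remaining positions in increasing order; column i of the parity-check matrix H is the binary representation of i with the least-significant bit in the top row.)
Codeword c = d · G (mod 2), d = 00010011010010110111111001:
  c[0] = d·G[:,0] = (00010011010010110111111001)·(11011010101101010101010101) mod 2 = 0+0+0+1+0+0+1+0+0+0+0+0+0+0+0+1+0+1+0+1+0+1+0+0+0+1 mod 2 = 1
  c[1] = d·G[:,1] = (00010011010010110111111001)·(10110110011011001100110011) mod 2 = 0+0+0+1+0+0+1+0+0+1+0+0+1+0+0+0+0+1+0+0+1+1+0+0+0+1 mod 2 = 0
  c[2] = d·G[:,2] = (00010011010010110111111001)·(10000000000000000000000000) mod 2 = 0+0+0+0+0+0+0+0+0+0+0+0+0+0+0+0+0+0+0+0+0+0+0+0+0+0 mod 2 = 0
  c[3] = d·G[:,3] = (00010011010010110111111001)·(01110001111000111100001111) mod 2 = 0+0+0+1+0+0+0+1+0+1+0+0+0+0+1+1+0+1+0+0+0+0+1+0+0+1 mod 2 = 0
  c[4] = d·G[:,4] = (00010011010010110111111001)·(01000000000000000000000000) mod 2 = 0+0+0+0+0+0+0+0+0+0+0+0+0+0+0+0+0+0+0+0+0+0+0+0+0+0 mod 2 = 0
  c[5] = d·G[:,5] = (00010011010010110111111001)·(00100000000000000000000000) mod 2 = 0+0+0+0+0+0+0+0+0+0+0+0+0+0+0+0+0+0+0+0+0+0+0+0+0+0 mod 2 = 0
  c[6] = d·G[:,6] = (00010011010010110111111001)·(00010000000000000000000000) mod 2 = 0+0+0+1+0+0+0+0+0+0+0+0+0+0+0+0+0+0+0+0+0+0+0+0+0+0 mod 2 = 1
  c[7] = d·G[:,7] = (00010011010010110111111001)·(00001111111000000011111111) mod 2 = 0+0+0+0+0+0+1+1+0+1+0+0+0+0+0+0+0+0+1+1+1+1+1+0+0+1 mod 2 = 1
  c[8] = d·G[:,8] = (00010011010010110111111001)·(00001000000000000000000000) mod 2 = 0+0+0+0+0+0+0+0+0+0+0+0+0+0+0+0+0+0+0+0+0+0+0+0+0+0 mod 2 = 0
  c[9] = d·G[:,9] = (00010011010010110111111001)·(00000100000000000000000000) mod 2 = 0+0+0+0+0+0+0+0+0+0+0+0+0+0+0+0+0+0+0+0+0+0+0+0+0+0 mod 2 = 0
  c[10] = d·G[:,10] = (00010011010010110111111001)·(00000010000000000000000000) mod 2 = 0+0+0+0+0+0+1+0+0+0+0+0+0+0+0+0+0+0+0+0+0+0+0+0+0+0 mod 2 = 1
  c[11] = d·G[:,11] = (00010011010010110111111001)·(00000001000000000000000000) mod 2 = 0+0+0+0+0+0+0+1+0+0+0+0+0+0+0+0+0+0+0+0+0+0+0+0+0+0 mod 2 = 1
  c[12] = d·G[:,12] = (00010011010010110111111001)·(00000000100000000000000000) mod 2 = 0+0+0+0+0+0+0+0+0+0+0+0+0+0+0+0+0+0+0+0+0+0+0+0+0+0 mod 2 = 0
  c[13] = d·G[:,13] = (00010011010010110111111001)·(00000000010000000000000000) mod 2 = 0+0+0+0+0+0+0+0+0+1+0+0+0+0+0+0+0+0+0+0+0+0+0+0+0+0 mod 2 = 1
  c[14] = d·G[:,14] = (00010011010010110111111001)·(00000000001000000000000000) mod 2 = 0+0+0+0+0+0+0+0+0+0+0+0+0+0+0+0+0+0+0+0+0+0+0+0+0+0 mod 2 = 0
  c[15] = d·G[:,15] = (00010011010010110111111001)·(00000000000111111111111111) mod 2 = 0+0+0+0+0+0+0+0+0+0+0+0+1+0+1+1+0+1+1+1+1+1+1+0+0+1 mod 2 = 0
  c[16] = d·G[:,16] = (00010011010010110111111001)·(00000000000100000000000000) mod 2 = 0+0+0+0+0+0+0+0+0+0+0+0+0+0+0+0+0+0+0+0+0+0+0+0+0+0 mod 2 = 0
  c[17] = d·G[:,17] = (00010011010010110111111001)·(00000000000010000000000000) mod 2 = 0+0+0+0+0+0+0+0+0+0+0+0+1+0+0+0+0+0+0+0+0+0+0+0+0+0 mod 2 = 1
  c[18] = d·G[:,18] = (00010011010010110111111001)·(00000000000001000000000000) mod 2 = 0+0+0+0+0+0+0+0+0+0+0+0+0+0+0+0+0+0+0+0+0+0+0+0+0+0 mod 2 = 0
  c[19] = d·G[:,19] = (00010011010010110111111001)·(00000000000000100000000000) mod 2 = 0+0+0+0+0+0+0+0+0+0+0+0+0+0+1+0+0+0+0+0+0+0+0+0+0+0 mod 2 = 1
  c[20] = d·G[:,20] = (00010011010010110111111001)·(00000000000000010000000000) mod 2 = 0+0+0+0+0+0+0+0+0+0+0+0+0+0+0+1+0+0+0+0+0+0+0+0+0+0 mod 2 = 1
  c[21] = d·G[:,21] = (00010011010010110111111001)·(00000000000000001000000000) mod 2 = 0+0+0+0+0+0+0+0+0+0+0+0+0+0+0+0+0+0+0+0+0+0+0+0+0+0 mod 2 = 0
  c[22] = d·G[:,22] = (00010011010010110111111001)·(00000000000000000100000000) mod 2 = 0+0+0+0+0+0+0+0+0+0+0+0+0+0+0+0+0+1+0+0+0+0+0+0+0+0 mod 2 = 1
  c[23] = d·G[:,23] = (00010011010010110111111001)·(00000000000000000010000000) mod 2 = 0+0+0+0+0+0+0+0+0+0+0+0+0+0+0+0+0+0+1+0+0+0+0+0+0+0 mod 2 = 1
  c[24] = d·G[:,24] = (00010011010010110111111001)·(00000000000000000001000000) mod 2 = 0+0+0+0+0+0+0+0+0+0+0+0+0+0+0+0+0+0+0+1+0+0+0+0+0+0 mod 2 = 1
  c[25] = d·G[:,25] = (00010011010010110111111001)·(00000000000000000000100000) mod 2 = 0+0+0+0+0+0+0+0+0+0+0+0+0+0+0+0+0+0+0+0+1+0+0+0+0+0 mod 2 = 1
  c[26] = d·G[:,26] = (00010011010010110111111001)·(00000000000000000000010000) mod 2 = 0+0+0+0+0+0+0+0+0+0+0+0+0+0+0+0+0+0+0+0+0+1+0+0+0+0 mod 2 = 1
  c[27] = d·G[:,27] = (00010011010010110111111001)·(00000000000000000000001000) mod 2 = 0+0+0+0+0+0+0+0+0+0+0+0+0+0+0+0+0+0+0+0+0+0+1+0+0+0 mod 2 = 1
  c[28] = d·G[:,28] = (00010011010010110111111001)·(00000000000000000000000100) mod 2 = 0+0+0+0+0+0+0+0+0+0+0+0+0+0+0+0+0+0+0+0+0+0+0+0+0+0 mod 2 = 0
  c[29] = d·G[:,29] = (00010011010010110111111001)·(00000000000000000000000010) mod 2 = 0+0+0+0+0+0+0+0+0+0+0+0+0+0+0+0+0+0+0+0+0+0+0+0+0+0 mod 2 = 0
  c[30] = d·G[:,30] = (00010011010010110111111001)·(00000000000000000000000001) mod 2 = 0+0+0+0+0+0+0+0+0+0+0+0+0+0+0+0+0+0+0+0+0+0+0+0+0+1 mod 2 = 1
Codeword = 1000001100110100010110111111001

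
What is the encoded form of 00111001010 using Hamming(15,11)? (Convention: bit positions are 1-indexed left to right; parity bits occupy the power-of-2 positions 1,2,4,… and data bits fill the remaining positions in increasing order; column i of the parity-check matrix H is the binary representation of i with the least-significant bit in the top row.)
Codeword c = d · G (mod 2), d = 00111001010:
  c[0] = d·G[:,0] = (00111001010)·(11011010101) mod 2 = 0+0+0+1+1+0+0+0+0+0+0 mod 2 = 0
  c[1] = d·G[:,1] = (00111001010)·(10110110011) mod 2 = 0+0+1+1+0+0+0+0+0+1+0 mod 2 = 1
  c[2] = d·G[:,2] = (00111001010)·(10000000000) mod 2 = 0+0+0+0+0+0+0+0+0+0+0 mod 2 = 0
  c[3] = d·G[:,3] = (00111001010)·(01110001111) mod 2 = 0+0+1+1+0+0+0+1+0+1+0 mod 2 = 0
  c[4] = d·G[:,4] = (00111001010)·(01000000000) mod 2 = 0+0+0+0+0+0+0+0+0+0+0 mod 2 = 0
  c[5] = d·G[:,5] = (00111001010)·(00100000000) mod 2 = 0+0+1+0+0+0+0+0+0+0+0 mod 2 = 1
  c[6] = d·G[:,6] = (00111001010)·(00010000000) mod 2 = 0+0+0+1+0+0+0+0+0+0+0 mod 2 = 1
  c[7] = d·G[:,7] = (00111001010)·(00001111111) mod 2 = 0+0+0+0+1+0+0+1+0+1+0 mod 2 = 1
  c[8] = d·G[:,8] = (00111001010)·(00001000000) mod 2 = 0+0+0+0+1+0+0+0+0+0+0 mod 2 = 1
  c[9] = d·G[:,9] = (00111001010)·(00000100000) mod 2 = 0+0+0+0+0+0+0+0+0+0+0 mod 2 = 0
  c[10] = d·G[:,10] = (00111001010)·(00000010000) mod 2 = 0+0+0+0+0+0+0+0+0+0+0 mod 2 = 0
  c[11] = d·G[:,11] = (00111001010)·(00000001000) mod 2 = 0+0+0+0+0+0+0+1+0+0+0 mod 2 = 1
  c[12] = d·G[:,12] = (00111001010)·(00000000100) mod 2 = 0+0+0+0+0+0+0+0+0+0+0 mod 2 = 0
  c[13] = d·G[:,13] = (00111001010)·(00000000010) mod 2 = 0+0+0+0+0+0+0+0+0+1+0 mod 2 = 1
  c[14] = d·G[:,14] = (00111001010)·(00000000001) mod 2 = 0+0+0+0+0+0+0+0+0+0+0 mod 2 = 0
Codeword = 010001111001010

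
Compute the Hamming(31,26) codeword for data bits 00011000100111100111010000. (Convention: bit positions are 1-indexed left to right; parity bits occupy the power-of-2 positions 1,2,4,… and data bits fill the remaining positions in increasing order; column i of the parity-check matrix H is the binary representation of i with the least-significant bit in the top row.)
Codeword c = d · G (mod 2), d = 00011000100111100111010000:
  c[0] = d·G[:,0] = (00011000100111100111010000)·(11011010101101010101010101) mod 2 = 0+0+0+1+1+0+0+0+1+0+0+1+0+1+0+0+0+1+0+1+0+1+0+0+0+0 mod 2 = 0
  c[1] = d·G[:,1] = (00011000100111100111010000)·(10110110011011001100110011) mod 2 = 0+0+0+1+0+0+0+0+0+0+0+0+1+1+0+0+0+1+0+0+0+1+0+0+0+0 mod 2 = 1
  c[2] = d·G[:,2] = (00011000100111100111010000)·(10000000000000000000000000) mod 2 = 0+0+0+0+0+0+0+0+0+0+0+0+0+0+0+0+0+0+0+0+0+0+0+0+0+0 mod 2 = 0
  c[3] = d·G[:,3] = (00011000100111100111010000)·(01110001111000111100001111) mod 2 = 0+0+0+1+0+0+0+0+1+0+0+0+0+0+1+0+0+1+0+0+0+0+0+0+0+0 mod 2 = 0
  c[4] = d·G[:,4] = (00011000100111100111010000)·(01000000000000000000000000) mod 2 = 0+0+0+0+0+0+0+0+0+0+0+0+0+0+0+0+0+0+0+0+0+0+0+0+0+0 mod 2 = 0
  c[5] = d·G[:,5] = (00011000100111100111010000)·(00100000000000000000000000) mod 2 = 0+0+0+0+0+0+0+0+0+0+0+0+0+0+0+0+0+0+0+0+0+0+0+0+0+0 mod 2 = 0
  c[6] = d·G[:,6] = (00011000100111100111010000)·(00010000000000000000000000) mod 2 = 0+0+0+1+0+0+0+0+0+0+0+0+0+0+0+0+0+0+0+0+0+0+0+0+0+0 mod 2 = 1
  c[7] = d·G[:,7] = (00011000100111100111010000)·(00001111111000000011111111) mod 2 = 0+0+0+0+1+0+0+0+1+0+0+0+0+0+0+0+0+0+1+1+0+1+0+0+0+0 mod 2 = 1
  c[8] = d·G[:,8] = (00011000100111100111010000)·(00001000000000000000000000) mod 2 = 0+0+0+0+1+0+0+0+0+0+0+0+0+0+0+0+0+0+0+0+0+0+0+0+0+0 mod 2 = 1
  c[9] = d·G[:,9] = (00011000100111100111010000)·(00000100000000000000000000) mod 2 = 0+0+0+0+0+0+0+0+0+0+0+0+0+0+0+0+0+0+0+0+0+0+0+0+0+0 mod 2 = 0
  c[10] = d·G[:,10] = (00011000100111100111010000)·(00000010000000000000000000) mod 2 = 0+0+0+0+0+0+0+0+0+0+0+0+0+0+0+0+0+0+0+0+0+0+0+0+0+0 mod 2 = 0
  c[11] = d·G[:,11] = (00011000100111100111010000)·(00000001000000000000000000) mod 2 = 0+0+0+0+0+0+0+0+0+0+0+0+0+0+0+0+0+0+0+0+0+0+0+0+0+0 mod 2 = 0
  c[12] = d·G[:,12] = (00011000100111100111010000)·(00000000100000000000000000) mod 2 = 0+0+0+0+0+0+0+0+1+0+0+0+0+0+0+0+0+0+0+0+0+0+0+0+0+0 mod 2 = 1
  c[13] = d·G[:,13] = (00011000100111100111010000)·(00000000010000000000000000) mod 2 = 0+0+0+0+0+0+0+0+0+0+0+0+0+0+0+0+0+0+0+0+0+0+0+0+0+0 mod 2 = 0
  c[14] = d·G[:,14] = (00011000100111100111010000)·(00000000001000000000000000) mod 2 = 0+0+0+0+0+0+0+0+0+0+0+0+0+0+0+0+0+0+0+0+0+0+0+0+0+0 mod 2 = 0
  c[15] = d·G[:,15] = (00011000100111100111010000)·(00000000000111111111111111) mod 2 = 0+0+0+0+0+0+0+0+0+0+0+1+1+1+1+0+0+1+1+1+0+1+0+0+0+0 mod 2 = 0
  c[16] = d·G[:,16] = (00011000100111100111010000)·(00000000000100000000000000) mod 2 = 0+0+0+0+0+0+0+0+0+0+0+1+0+0+0+0+0+0+0+0+0+0+0+0+0+0 mod 2 = 1
  c[17] = d·G[:,17] = (00011000100111100111010000)·(00000000000010000000000000) mod 2 = 0+0+0+0+0+0+0+0+0+0+0+0+1+0+0+0+0+0+0+0+0+0+0+0+0+0 mod 2 = 1
  c[18] = d·G[:,18] = (00011000100111100111010000)·(00000000000001000000000000) mod 2 = 0+0+0+0+0+0+0+0+0+0+0+0+0+1+0+0+0+0+0+0+0+0+0+0+0+0 mod 2 = 1
  c[19] = d·G[:,19] = (00011000100111100111010000)·(00000000000000100000000000) mod 2 = 0+0+0+0+0+0+0+0+0+0+0+0+0+0+1+0+0+0+0+0+0+0+0+0+0+0 mod 2 = 1
  c[20] = d·G[:,20] = (00011000100111100111010000)·(00000000000000010000000000) mod 2 = 0+0+0+0+0+0+0+0+0+0+0+0+0+0+0+0+0+0+0+0+0+0+0+0+0+0 mod 2 = 0
  c[21] = d·G[:,21] = (00011000100111100111010000)·(00000000000000001000000000) mod 2 = 0+0+0+0+0+0+0+0+0+0+0+0+0+0+0+0+0+0+0+0+0+0+0+0+0+0 mod 2 = 0
  c[22] = d·G[:,22] = (00011000100111100111010000)·(00000000000000000100000000) mod 2 = 0+0+0+0+0+0+0+0+0+0+0+0+0+0+0+0+0+1+0+0+0+0+0+0+0+0 mod 2 = 1
  c[23] = d·G[:,23] = (00011000100111100111010000)·(00000000000000000010000000) mod 2 = 0+0+0+0+0+0+0+0+0+0+0+0+0+0+0+0+0+0+1+0+0+0+0+0+0+0 mod 2 = 1
  c[24] = d·G[:,24] = (00011000100111100111010000)·(00000000000000000001000000) mod 2 = 0+0+0+0+0+0+0+0+0+0+0+0+0+0+0+0+0+0+0+1+0+0+0+0+0+0 mod 2 = 1
  c[25] = d·G[:,25] = (00011000100111100111010000)·(00000000000000000000100000) mod 2 = 0+0+0+0+0+0+0+0+0+0+0+0+0+0+0+0+0+0+0+0+0+0+0+0+0+0 mod 2 = 0
  c[26] = d·G[:,26] = (00011000100111100111010000)·(00000000000000000000010000) mod 2 = 0+0+0+0+0+0+0+0+0+0+0+0+0+0+0+0+0+0+0+0+0+1+0+0+0+0 mod 2 = 1
  c[27] = d·G[:,27] = (00011000100111100111010000)·(00000000000000000000001000) mod 2 = 0+0+0+0+0+0+0+0+0+0+0+0+0+0+0+0+0+0+0+0+0+0+0+0+0+0 mod 2 = 0
  c[28] = d·G[:,28] = (00011000100111100111010000)·(00000000000000000000000100) mod 2 = 0+0+0+0+0+0+0+0+0+0+0+0+0+0+0+0+0+0+0+0+0+0+0+0+0+0 mod 2 = 0
  c[29] = d·G[:,29] = (00011000100111100111010000)·(00000000000000000000000010) mod 2 = 0+0+0+0+0+0+0+0+0+0+0+0+0+0+0+0+0+0+0+0+0+0+0+0+0+0 mod 2 = 0
  c[30] = d·G[:,30] = (00011000100111100111010000)·(00000000000000000000000001) mod 2 = 0+0+0+0+0+0+0+0+0+0+0+0+0+0+0+0+0+0+0+0+0+0+0+0+0+0 mod 2 = 0
Codeword = 0100001110001000111100111010000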